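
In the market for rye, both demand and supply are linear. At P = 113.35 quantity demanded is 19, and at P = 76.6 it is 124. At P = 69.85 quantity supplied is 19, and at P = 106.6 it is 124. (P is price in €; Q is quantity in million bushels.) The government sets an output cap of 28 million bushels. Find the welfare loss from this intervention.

€988.46 million

Demand slope = (76.6 − 113.35)/(124 − 19) = −0.35, so P = 120 − 0.35Q.
Supply slope = (106.6 − 69.85)/(124 − 19) = 0.35, so P = 63.2 + 0.35Q.
Competitive equilibrium: 120 − 0.35Q = 63.2 + 0.35Q → Q* = 81.1429, P* = 91.6.
At Q = 28: demand price = 120 − 0.35·28 = 110.2; supply price = 63.2 + 0.35·28 = 73.
ΔQ = 81.1429 − 28 = 53.1429; wedge = 110.2 − 73 = 37.2.
Welfare loss = ½ × 53.1429 × 37.2 = €988.46 million.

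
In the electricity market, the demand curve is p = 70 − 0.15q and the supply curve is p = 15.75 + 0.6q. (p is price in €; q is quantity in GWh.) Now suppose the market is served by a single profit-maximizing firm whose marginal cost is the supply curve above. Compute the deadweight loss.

€54.50

Competitive equilibrium: 70 − 0.15q = 15.75 + 0.6q → q* = 72.3333, p* = 59.15.
Marginal revenue: MR = 70 − 0.3q. Set MR = MC: 70 − 0.3q = 15.75 + 0.6q → q_m = 60.2778.
Price p_m = 70 − 0.15·60.2778 = 60.9583; MC(q_m) = 15.75 + 0.6·60.2778 = 51.9167.
Competitive q* = 72.3333, so Δq = 12.0555; wedge = 60.9583 − 51.9167 = 9.0416.
Deadweight loss = ½ × 12.0555 × 9.0416 = €54.50.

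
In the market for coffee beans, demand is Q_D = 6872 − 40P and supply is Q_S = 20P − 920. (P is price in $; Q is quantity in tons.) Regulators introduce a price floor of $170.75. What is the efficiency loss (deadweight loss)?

In inverse form: demand P = 171.8 − 0.025Q, supply P = 46 + 0.05Q.
Competitive equilibrium: 171.8 − 0.025Q = 46 + 0.05Q → Q* = 1677.33333, P* = 129.86667.
At the floor P = 170.75, quantity demanded = (171.8 − 170.75)/0.025 = 42.
Sellers' marginal cost at Q' = 42: 46 + 0.05·42 = 48.1.
ΔQ = 1677.33333 − 42 = 1635.33333; wedge = 170.75 − 48.1 = 122.65.
DWL = ½ × 1635.33333 × 122.65 = $100286.82.

$100286.82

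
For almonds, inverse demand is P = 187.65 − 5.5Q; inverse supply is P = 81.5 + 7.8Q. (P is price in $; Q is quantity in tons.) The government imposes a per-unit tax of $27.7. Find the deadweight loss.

$28.85

Competitive equilibrium: 187.65 − 5.5Q = 81.5 + 7.8Q → Q* = 7.9812, P* = 143.7534.
With the tax, the buyer price exceeds the seller price by 27.7: (187.65 − 5.5Q) − (81.5 + 7.8Q) = 27.7 → Q' = 5.8985.
ΔQ = 7.9812 − 5.8985 = 2.0827; the wedge equals the tax, 27.7.
Welfare loss = ½ × 2.0827 × 27.7 = $28.85.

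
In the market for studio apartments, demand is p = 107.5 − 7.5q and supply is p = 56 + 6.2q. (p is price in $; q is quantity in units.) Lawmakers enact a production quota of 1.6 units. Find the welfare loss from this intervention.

$31.93

Competitive equilibrium: 107.5 − 7.5q = 56 + 6.2q → q* = 3.7591, p* = 79.3066.
At q = 1.6: demand price = 107.5 − 7.5·1.6 = 95.5; supply price = 56 + 6.2·1.6 = 65.92.
Δq = 3.7591 − 1.6 = 2.1591; wedge = 95.5 − 65.92 = 29.58.
Welfare loss = ½ × 2.1591 × 29.58 = $31.93.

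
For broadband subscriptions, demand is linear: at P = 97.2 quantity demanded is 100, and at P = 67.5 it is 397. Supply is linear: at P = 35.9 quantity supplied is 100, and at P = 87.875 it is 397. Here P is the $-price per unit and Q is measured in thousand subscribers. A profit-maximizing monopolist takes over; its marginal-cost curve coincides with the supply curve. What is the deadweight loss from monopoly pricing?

$1019.53 thousand

Demand slope = (67.5 − 97.2)/(397 − 100) = −0.1, so P = 107.2 − 0.1Q.
Supply slope = (87.875 − 35.9)/(397 − 100) = 0.175, so P = 18.4 + 0.175Q.
Competitive equilibrium: 107.2 − 0.1Q = 18.4 + 0.175Q → Q* = 322.9091, P* = 74.9091.
Marginal revenue: MR = 107.2 − 0.2Q. Set MR = MC: 107.2 − 0.2Q = 18.4 + 0.175Q → Q_m = 236.8.
Price P_m = 107.2 − 0.1·236.8 = 83.52; MC(Q_m) = 18.4 + 0.175·236.8 = 59.84.
Competitive Q* = 322.9091, so ΔQ = 86.1091; wedge = 83.52 − 59.84 = 23.68.
The triangle = ½ × 86.1091 × 23.68 = $1019.53 thousand.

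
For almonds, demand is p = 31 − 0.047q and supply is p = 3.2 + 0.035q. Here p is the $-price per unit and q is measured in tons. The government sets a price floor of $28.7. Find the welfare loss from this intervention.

Competitive equilibrium: 31 − 0.047q = 3.2 + 0.035q → q* = 339.02439, p* = 15.06585.
At the floor p = 28.7, quantity demanded = (31 − 28.7)/0.047 = 48.93617.
Sellers' marginal cost at q' = 48.93617: 3.2 + 0.035·48.93617 = 4.91277.
Δq = 339.02439 − 48.93617 = 290.08822; wedge = 28.7 − 4.91277 = 23.78723.
DWL = ½ × 290.08822 × 23.78723 = $3450.20.

$3450.20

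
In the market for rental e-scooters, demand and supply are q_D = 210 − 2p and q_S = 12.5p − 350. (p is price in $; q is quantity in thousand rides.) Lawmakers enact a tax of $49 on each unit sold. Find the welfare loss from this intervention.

In inverse form: demand p = 105 − 0.5q, supply p = 28 + 0.08q.
Competitive equilibrium: 105 − 0.5q = 28 + 0.08q → q* = 132.7586, p* = 38.6207.
With the tax, the buyer price exceeds the seller price by 49: (105 − 0.5q) − (28 + 0.08q) = 49 → q' = 48.2759.
Δq = 132.7586 − 48.2759 = 84.4827; the wedge equals the tax, 49.
DWL = ½ × 84.4827 × 49 = $2069.83 thousand.

$2069.83 thousand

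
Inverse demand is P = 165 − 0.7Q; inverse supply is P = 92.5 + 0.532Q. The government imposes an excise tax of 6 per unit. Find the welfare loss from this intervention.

Competitive equilibrium: 165 − 0.7Q = 92.5 + 0.532Q → Q* = 58.8474, P* = 123.8068.
With the tax, the buyer price exceeds the seller price by 6: (165 − 0.7Q) − (92.5 + 0.532Q) = 6 → Q' = 53.9773.
ΔQ = 58.8474 − 53.9773 = 4.8701; the wedge equals the tax, 6.
DWL = ½ × 4.8701 × 6 = 14.61.

14.61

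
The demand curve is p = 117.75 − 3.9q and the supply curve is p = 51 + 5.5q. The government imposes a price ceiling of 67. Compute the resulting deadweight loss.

Competitive equilibrium: 117.75 − 3.9q = 51 + 5.5q → q* = 7.1011, p* = 90.0559.
At the ceiling p = 67, quantity supplied = (67 − 51)/5.5 = 2.9091.
Willingness to pay at q' = 2.9091: 117.75 − 3.9·2.9091 = 106.4045.
Δq = 7.1011 − 2.9091 = 4.192; wedge = 106.4045 − 67 = 39.4045.
The triangle = ½ × 4.192 × 39.4045 = 82.59.

82.59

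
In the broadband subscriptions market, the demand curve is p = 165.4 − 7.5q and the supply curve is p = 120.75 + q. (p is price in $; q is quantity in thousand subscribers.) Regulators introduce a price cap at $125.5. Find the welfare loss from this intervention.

$1.08 thousand

Competitive equilibrium: 165.4 − 7.5q = 120.75 + q → q* = 5.25294, p* = 126.00294.
At the ceiling p = 125.5, quantity supplied = (125.5 − 120.75)/1 = 4.75.
Willingness to pay at q' = 4.75: 165.4 − 7.5·4.75 = 129.775.
Δq = 5.25294 − 4.75 = 0.50294; wedge = 129.775 − 125.5 = 4.275.
Welfare loss = ½ × 0.50294 × 4.275 = $1.08 thousand.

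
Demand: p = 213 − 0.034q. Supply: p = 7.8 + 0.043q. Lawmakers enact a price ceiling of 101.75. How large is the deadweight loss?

Competitive equilibrium: 213 − 0.034q = 7.8 + 0.043q → q* = 2664.93506, p* = 122.39221.
At the ceiling p = 101.75, quantity supplied = (101.75 − 7.8)/0.043 = 2184.88372.
Willingness to pay at q' = 2184.88372: 213 − 0.034·2184.88372 = 138.71395.
Δq = 2664.93506 − 2184.88372 = 480.05134; wedge = 138.71395 − 101.75 = 36.96395.
The triangle = ½ × 480.05134 × 36.96395 = 8872.30.

8872.30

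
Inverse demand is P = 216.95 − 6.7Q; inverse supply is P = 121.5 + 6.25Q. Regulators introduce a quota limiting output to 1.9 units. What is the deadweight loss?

193.78

Competitive equilibrium: 216.95 − 6.7Q = 121.5 + 6.25Q → Q* = 7.37066, P* = 167.5666.
At Q = 1.9: demand price = 216.95 − 6.7·1.9 = 204.22; supply price = 121.5 + 6.25·1.9 = 133.375.
ΔQ = 7.37066 − 1.9 = 5.47066; wedge = 204.22 − 133.375 = 70.845.
Deadweight loss = ½ × 5.47066 × 70.845 = 193.78.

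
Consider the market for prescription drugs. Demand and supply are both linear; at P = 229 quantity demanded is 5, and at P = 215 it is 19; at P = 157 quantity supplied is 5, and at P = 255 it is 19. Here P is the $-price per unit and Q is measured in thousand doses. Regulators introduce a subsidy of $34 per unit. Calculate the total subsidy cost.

$620.50 thousand

Demand slope = (215 − 229)/(19 − 5) = −1, so P = 234 − Q.
Supply slope = (255 − 157)/(19 − 5) = 7, so P = 122 + 7Q.
Competitive equilibrium: 234 − Q = 122 + 7Q → Q* = 14, P* = 220.
The subsidy lowers effective supply by 34: P = 88 + 7Q.
New quantity: 234 − Q = 88 + 7Q → Q' = 18.25.
Total subsidy cost = 34 × 18.25 = $620.50 thousand.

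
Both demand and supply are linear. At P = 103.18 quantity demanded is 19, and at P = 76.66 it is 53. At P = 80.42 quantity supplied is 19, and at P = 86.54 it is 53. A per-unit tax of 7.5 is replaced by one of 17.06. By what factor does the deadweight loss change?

5.174

Demand slope = (76.66 − 103.18)/(53 − 19) = −0.78, so P = 118 − 0.78Q.
Supply slope = (86.54 − 80.42)/(53 − 19) = 0.18, so P = 77 + 0.18Q.
Competitive equilibrium: 118 − 0.78Q = 77 + 0.18Q → Q* = 42.7083, P* = 84.6875.
For a per-unit tax t: ΔQ = t/0.96, so DWL = ½·t·(t/0.96) = t²/1.92.
At t = 7.5: DWL = 29.297. At t = 17.06: DWL = 151.585.
Ratio = (17.06/7.5)² = 5.174.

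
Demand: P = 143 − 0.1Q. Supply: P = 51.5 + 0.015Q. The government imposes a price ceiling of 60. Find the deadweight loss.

3014.98

Competitive equilibrium: 143 − 0.1Q = 51.5 + 0.015Q → Q* = 795.65217, P* = 63.43478.
At the ceiling P = 60, quantity supplied = (60 − 51.5)/0.015 = 566.66667.
Willingness to pay at Q' = 566.66667: 143 − 0.1·566.66667 = 86.33333.
ΔQ = 795.65217 − 566.66667 = 228.9855; wedge = 86.33333 − 60 = 26.33333.
The triangle = ½ × 228.9855 × 26.33333 = 3014.98.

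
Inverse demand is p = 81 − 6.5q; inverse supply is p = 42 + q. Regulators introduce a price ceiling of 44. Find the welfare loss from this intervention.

Competitive equilibrium: 81 − 6.5q = 42 + q → q* = 5.2, p* = 47.2.
At the ceiling p = 44, quantity supplied = (44 − 42)/1 = 2.
Willingness to pay at q' = 2: 81 − 6.5·2 = 68.
Δq = 5.2 − 2 = 3.2; wedge = 68 − 44 = 24.
Welfare loss = ½ × 3.2 × 24 = 38.40.

38.40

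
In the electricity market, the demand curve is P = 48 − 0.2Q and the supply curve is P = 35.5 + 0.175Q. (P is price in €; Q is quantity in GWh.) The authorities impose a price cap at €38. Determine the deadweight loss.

Competitive equilibrium: 48 − 0.2Q = 35.5 + 0.175Q → Q* = 33.3333, P* = 41.3333.
At the ceiling P = 38, quantity supplied = (38 − 35.5)/0.175 = 14.2857.
Willingness to pay at Q' = 14.2857: 48 − 0.2·14.2857 = 45.1429.
ΔQ = 33.3333 − 14.2857 = 19.0476; wedge = 45.1429 − 38 = 7.1429.
Welfare loss = ½ × 19.0476 × 7.1429 = €68.03.

€68.03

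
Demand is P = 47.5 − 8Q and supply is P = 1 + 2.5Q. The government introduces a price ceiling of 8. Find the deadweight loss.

Competitive equilibrium: 47.5 − 8Q = 1 + 2.5Q → Q* = 4.4286, P* = 12.0714.
At the ceiling P = 8, quantity supplied = (8 − 1)/2.5 = 2.8.
Willingness to pay at Q' = 2.8: 47.5 − 8·2.8 = 25.1.
ΔQ = 4.4286 − 2.8 = 1.6286; wedge = 25.1 − 8 = 17.1.
Welfare loss = ½ × 1.6286 × 17.1 = 13.92.

13.92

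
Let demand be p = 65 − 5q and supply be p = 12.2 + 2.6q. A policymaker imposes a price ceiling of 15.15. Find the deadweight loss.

Competitive equilibrium: 65 − 5q = 12.2 + 2.6q → q* = 6.94737, p* = 30.26316.
At the ceiling p = 15.15, quantity supplied = (15.15 − 12.2)/2.6 = 1.13462.
Willingness to pay at q' = 1.13462: 65 − 5·1.13462 = 59.3269.
Δq = 6.94737 − 1.13462 = 5.81275; wedge = 59.3269 − 15.15 = 44.1769.
Deadweight loss = ½ × 5.81275 × 44.1769 = 128.39.

128.39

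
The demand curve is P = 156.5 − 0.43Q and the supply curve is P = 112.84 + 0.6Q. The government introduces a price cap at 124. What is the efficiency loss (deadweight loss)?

Competitive equilibrium: 156.5 − 0.43Q = 112.84 + 0.6Q → Q* = 42.3883, P* = 138.273.
At the ceiling P = 124, quantity supplied = (124 − 112.84)/0.6 = 18.6.
Willingness to pay at Q' = 18.6: 156.5 − 0.43·18.6 = 148.502.
ΔQ = 42.3883 − 18.6 = 23.7883; wedge = 148.502 − 124 = 24.502.
DWL = ½ × 23.7883 × 24.502 = 291.43.

291.43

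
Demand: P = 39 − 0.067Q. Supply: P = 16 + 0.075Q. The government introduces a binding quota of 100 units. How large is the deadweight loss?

Competitive equilibrium: 39 − 0.067Q = 16 + 0.075Q → Q* = 161.9718, P* = 28.1479.
At Q = 100: demand price = 39 − 0.067·100 = 32.3; supply price = 16 + 0.075·100 = 23.5.
ΔQ = 161.9718 − 100 = 61.9718; wedge = 32.3 − 23.5 = 8.8.
Welfare loss = ½ × 61.9718 × 8.8 = 272.68.

272.68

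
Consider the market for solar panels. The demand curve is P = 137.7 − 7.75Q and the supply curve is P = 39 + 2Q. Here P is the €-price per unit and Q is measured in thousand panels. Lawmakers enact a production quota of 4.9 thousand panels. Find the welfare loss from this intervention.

Competitive equilibrium: 137.7 − 7.75Q = 39 + 2Q → Q* = 10.1231, P* = 59.2462.
At Q = 4.9: demand price = 137.7 − 7.75·4.9 = 99.725; supply price = 39 + 2·4.9 = 48.8.
ΔQ = 10.1231 − 4.9 = 5.2231; wedge = 99.725 − 48.8 = 50.925.
Welfare loss = ½ × 5.2231 × 50.925 = €132.99 thousand.

€132.99 thousand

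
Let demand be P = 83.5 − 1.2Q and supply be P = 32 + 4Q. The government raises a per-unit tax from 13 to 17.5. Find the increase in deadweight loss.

Competitive equilibrium: 83.5 − 1.2Q = 32 + 4Q → Q* = 9.9038, P* = 71.6154.
For a per-unit tax t: ΔQ = t/5.2, so DWL = ½·t·(t/5.2) = t²/10.4.
At t = 13: DWL = 16.25. At t = 17.5: DWL = 29.447.
Increase = 29.447 − 16.25 = 13.20.

13.20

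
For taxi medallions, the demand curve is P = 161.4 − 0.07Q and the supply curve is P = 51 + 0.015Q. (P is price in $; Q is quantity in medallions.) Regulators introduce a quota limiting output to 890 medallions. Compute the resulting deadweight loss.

$7103.31

Competitive equilibrium: 161.4 − 0.07Q = 51 + 0.015Q → Q* = 1298.8235, P* = 70.4824.
At Q = 890: demand price = 161.4 − 0.07·890 = 99.1; supply price = 51 + 0.015·890 = 64.35.
ΔQ = 1298.8235 − 890 = 408.8235; wedge = 99.1 − 64.35 = 34.75.
The triangle = ½ × 408.8235 × 34.75 = $7103.31.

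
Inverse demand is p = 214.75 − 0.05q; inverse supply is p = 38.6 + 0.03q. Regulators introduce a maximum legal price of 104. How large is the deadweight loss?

Competitive equilibrium: 214.75 − 0.05q = 38.6 + 0.03q → q* = 2201.875, p* = 104.6563.
At the ceiling p = 104, quantity supplied = (104 − 38.6)/0.03 = 2180.
Willingness to pay at q' = 2180: 214.75 − 0.05·2180 = 105.75.
Δq = 2201.875 − 2180 = 21.875; wedge = 105.75 − 104 = 1.75.
The triangle = ½ × 21.875 × 1.75 = 19.14.

19.14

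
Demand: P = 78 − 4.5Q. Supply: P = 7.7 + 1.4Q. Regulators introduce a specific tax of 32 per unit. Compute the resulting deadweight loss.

86.78

Competitive equilibrium: 78 − 4.5Q = 7.7 + 1.4Q → Q* = 11.9153, P* = 24.3814.
With the tax, the buyer price exceeds the seller price by 32: (78 − 4.5Q) − (7.7 + 1.4Q) = 32 → Q' = 6.4915.
ΔQ = 11.9153 − 6.4915 = 5.4238; the wedge equals the tax, 32.
Welfare loss = ½ × 5.4238 × 32 = 86.78.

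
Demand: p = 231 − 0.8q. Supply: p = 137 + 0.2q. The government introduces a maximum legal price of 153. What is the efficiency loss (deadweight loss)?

Competitive equilibrium: 231 − 0.8q = 137 + 0.2q → q* = 94, p* = 155.8.
At the ceiling p = 153, quantity supplied = (153 − 137)/0.2 = 80.
Willingness to pay at q' = 80: 231 − 0.8·80 = 167.
Δq = 94 − 80 = 14; wedge = 167 − 153 = 14.
The triangle = ½ × 14 × 14 = 98.

98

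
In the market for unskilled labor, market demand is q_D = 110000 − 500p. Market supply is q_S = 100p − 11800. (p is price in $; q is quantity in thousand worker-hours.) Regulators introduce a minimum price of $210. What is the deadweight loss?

In inverse form: demand p = 220 − 0.002q, supply p = 118 + 0.01q.
Competitive equilibrium: 220 − 0.002q = 118 + 0.01q → q* = 8500, p* = 203.
At the floor p = 210, quantity demanded = (220 − 210)/0.002 = 5000.
Sellers' marginal cost at q' = 5000: 118 + 0.01·5000 = 168.
Δq = 8500 − 5000 = 3500; wedge = 210 − 168 = 42.
Welfare loss = ½ × 3500 × 42 = $73500 thousand.

$73500 thousand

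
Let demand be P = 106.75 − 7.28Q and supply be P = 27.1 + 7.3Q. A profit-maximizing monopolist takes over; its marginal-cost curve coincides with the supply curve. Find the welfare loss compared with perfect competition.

24.13

Competitive equilibrium: 106.75 − 7.28Q = 27.1 + 7.3Q → Q* = 5.463, P* = 66.9796.
Marginal revenue: MR = 106.75 − 14.56Q. Set MR = MC: 106.75 − 14.56Q = 27.1 + 7.3Q → Q_m = 3.6436.
Price P_m = 106.75 − 7.28·3.6436 = 80.2246; MC(Q_m) = 27.1 + 7.3·3.6436 = 53.6983.
Competitive Q* = 5.463, so ΔQ = 1.8194; wedge = 80.2246 − 53.6983 = 26.5263.
The triangle = ½ × 1.8194 × 26.5263 = 24.13.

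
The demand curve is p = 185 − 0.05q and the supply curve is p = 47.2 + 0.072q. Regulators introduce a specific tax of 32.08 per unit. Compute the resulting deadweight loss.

Competitive equilibrium: 185 − 0.05q = 47.2 + 0.072q → q* = 1129.5082, p* = 128.5246.
With the tax, the buyer price exceeds the seller price by 32.08: (185 − 0.05q) − (47.2 + 0.072q) = 32.08 → q' = 866.5574.
Δq = 1129.5082 − 866.5574 = 262.9508; the wedge equals the tax, 32.08.
Deadweight loss = ½ × 262.9508 × 32.08 = 4217.73.

4217.73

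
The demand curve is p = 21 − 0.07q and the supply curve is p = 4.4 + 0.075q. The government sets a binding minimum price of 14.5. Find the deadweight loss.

33.91

Competitive equilibrium: 21 − 0.07q = 4.4 + 0.075q → q* = 114.4828, p* = 12.9862.
At the floor p = 14.5, quantity demanded = (21 − 14.5)/0.07 = 92.8571.
Sellers' marginal cost at q' = 92.8571: 4.4 + 0.075·92.8571 = 11.3643.
Δq = 114.4828 − 92.8571 = 21.6257; wedge = 14.5 − 11.3643 = 3.1357.
DWL = ½ × 21.6257 × 3.1357 = 33.91.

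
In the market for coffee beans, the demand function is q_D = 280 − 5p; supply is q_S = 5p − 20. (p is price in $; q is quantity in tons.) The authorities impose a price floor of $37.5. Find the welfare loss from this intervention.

$281.25

In inverse form: demand p = 56 − 0.2q, supply p = 4 + 0.2q.
Competitive equilibrium: 56 − 0.2q = 4 + 0.2q → q* = 130, p* = 30.
At the floor p = 37.5, quantity demanded = (56 − 37.5)/0.2 = 92.5.
Sellers' marginal cost at q' = 92.5: 4 + 0.2·92.5 = 22.5.
Δq = 130 − 92.5 = 37.5; wedge = 37.5 − 22.5 = 15.
The triangle = ½ × 37.5 × 15 = $281.25.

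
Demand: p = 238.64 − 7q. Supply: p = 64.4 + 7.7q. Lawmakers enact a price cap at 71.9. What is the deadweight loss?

Competitive equilibrium: 238.64 − 7q = 64.4 + 7.7q → q* = 11.8531, p* = 155.6686.
At the ceiling p = 71.9, quantity supplied = (71.9 − 64.4)/7.7 = 0.974.
Willingness to pay at q' = 0.974: 238.64 − 7·0.974 = 231.822.
Δq = 11.8531 − 0.974 = 10.8791; wedge = 231.822 − 71.9 = 159.922.
Welfare loss = ½ × 10.8791 × 159.922 = 869.90.

869.90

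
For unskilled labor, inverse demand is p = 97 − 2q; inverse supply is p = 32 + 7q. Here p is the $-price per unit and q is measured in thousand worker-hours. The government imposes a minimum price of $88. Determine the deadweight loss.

Competitive equilibrium: 97 − 2q = 32 + 7q → q* = 7.2222, p* = 82.5556.
At the floor p = 88, quantity demanded = (97 − 88)/2 = 4.5.
Sellers' marginal cost at q' = 4.5: 32 + 7·4.5 = 63.5.
Δq = 7.2222 − 4.5 = 2.7222; wedge = 88 − 63.5 = 24.5.
DWL = ½ × 2.7222 × 24.5 = $33.35 thousand.

$33.35 thousand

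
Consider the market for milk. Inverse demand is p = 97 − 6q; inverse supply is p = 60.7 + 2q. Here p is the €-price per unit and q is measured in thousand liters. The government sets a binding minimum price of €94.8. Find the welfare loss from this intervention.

Competitive equilibrium: 97 − 6q = 60.7 + 2q → q* = 4.5375, p* = 69.775.
At the floor p = 94.8, quantity demanded = (97 − 94.8)/6 = 0.3667.
Sellers' marginal cost at q' = 0.3667: 60.7 + 2·0.3667 = 61.4334.
Δq = 4.5375 − 0.3667 = 4.1708; wedge = 94.8 − 61.4334 = 33.3666.
Welfare loss = ½ × 4.1708 × 33.3666 = €69.58 thousand.

€69.58 thousand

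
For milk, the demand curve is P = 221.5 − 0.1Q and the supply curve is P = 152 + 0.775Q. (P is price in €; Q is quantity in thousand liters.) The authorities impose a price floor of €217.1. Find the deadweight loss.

Competitive equilibrium: 221.5 − 0.1Q = 152 + 0.775Q → Q* = 79.4286, P* = 213.5571.
At the floor P = 217.1, quantity demanded = (221.5 − 217.1)/0.1 = 44.
Sellers' marginal cost at Q' = 44: 152 + 0.775·44 = 186.1.
ΔQ = 79.4286 − 44 = 35.4286; wedge = 217.1 − 186.1 = 31.
Deadweight loss = ½ × 35.4286 × 31 = €549.14 thousand.

€549.14 thousand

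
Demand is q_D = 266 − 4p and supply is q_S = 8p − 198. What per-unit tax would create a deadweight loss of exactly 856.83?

In inverse form: demand p = 66.5 − 0.25q, supply p = 24.75 + 0.125q.
Competitive equilibrium: 66.5 − 0.25q = 24.75 + 0.125q → q* = 111.3333, p* = 38.6667.
A tax t gives Δq = t/0.375 and wedge t, so DWL = t²/0.75.
t²/0.75 = 856.83 → t² = 642.6225 → t = 25.35.

25.35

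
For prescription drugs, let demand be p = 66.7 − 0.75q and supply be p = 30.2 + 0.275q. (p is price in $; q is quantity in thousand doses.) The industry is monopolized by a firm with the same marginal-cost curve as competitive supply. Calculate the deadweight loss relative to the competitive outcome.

Competitive equilibrium: 66.7 − 0.75q = 30.2 + 0.275q → q* = 35.6098, p* = 39.9927.
Marginal revenue: MR = 66.7 − 1.5q. Set MR = MC: 66.7 − 1.5q = 30.2 + 0.275q → q_m = 20.5634.
Price p_m = 66.7 − 0.75·20.5634 = 51.2775; MC(q_m) = 30.2 + 0.275·20.5634 = 35.8549.
Competitive q* = 35.6098, so Δq = 15.0464; wedge = 51.2775 − 35.8549 = 15.4226.
DWL = ½ × 15.0464 × 15.4226 = $116.03 thousand.

$116.03 thousand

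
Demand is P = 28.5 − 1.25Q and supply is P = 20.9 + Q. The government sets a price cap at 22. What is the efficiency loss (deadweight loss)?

Competitive equilibrium: 28.5 − 1.25Q = 20.9 + Q → Q* = 3.3778, P* = 24.2778.
At the ceiling P = 22, quantity supplied = (22 − 20.9)/1 = 1.1.
Willingness to pay at Q' = 1.1: 28.5 − 1.25·1.1 = 27.125.
ΔQ = 3.3778 − 1.1 = 2.2778; wedge = 27.125 − 22 = 5.125.
Deadweight loss = ½ × 2.2778 × 5.125 = 5.84.

5.84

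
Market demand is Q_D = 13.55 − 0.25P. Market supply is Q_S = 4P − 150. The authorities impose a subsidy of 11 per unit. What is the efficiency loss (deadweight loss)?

In inverse form: demand P = 54.2 − 4Q, supply P = 37.5 + 0.25Q.
Competitive equilibrium: 54.2 − 4Q = 37.5 + 0.25Q → Q* = 3.9294, P* = 38.4824.
The subsidy lowers effective supply by 11: P = 26.5 + 0.25Q.
New quantity: 54.2 − 4Q = 26.5 + 0.25Q → Q' = 6.5176.
Overproduction ΔQ = 6.5176 − 3.9294 = 2.5882; wedge = subsidy = 11.
DWL = ½ × 2.5882 × 11 = 14.24.

14.24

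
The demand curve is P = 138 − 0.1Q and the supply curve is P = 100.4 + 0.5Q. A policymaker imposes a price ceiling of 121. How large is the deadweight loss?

138.25

Competitive equilibrium: 138 − 0.1Q = 100.4 + 0.5Q → Q* = 62.6667, P* = 131.7333.
At the ceiling P = 121, quantity supplied = (121 − 100.4)/0.5 = 41.2.
Willingness to pay at Q' = 41.2: 138 − 0.1·41.2 = 133.88.
ΔQ = 62.6667 − 41.2 = 21.4667; wedge = 133.88 − 121 = 12.88.
The triangle = ½ × 21.4667 × 12.88 = 138.25.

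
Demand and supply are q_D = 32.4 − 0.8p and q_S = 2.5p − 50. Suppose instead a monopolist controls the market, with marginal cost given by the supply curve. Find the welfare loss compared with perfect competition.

23.66

In inverse form: demand p = 40.5 − 1.25q, supply p = 20 + 0.4q.
Competitive equilibrium: 40.5 − 1.25q = 20 + 0.4q → q* = 12.4242, p* = 24.9697.
Marginal revenue: MR = 40.5 − 2.5q. Set MR = MC: 40.5 − 2.5q = 20 + 0.4q → q_m = 7.069.
Price p_m = 40.5 − 1.25·7.069 = 31.6638; MC(q_m) = 20 + 0.4·7.069 = 22.8276.
Competitive q* = 12.4242, so Δq = 5.3552; wedge = 31.6638 − 22.8276 = 8.8362.
The triangle = ½ × 5.3552 × 8.8362 = 23.66.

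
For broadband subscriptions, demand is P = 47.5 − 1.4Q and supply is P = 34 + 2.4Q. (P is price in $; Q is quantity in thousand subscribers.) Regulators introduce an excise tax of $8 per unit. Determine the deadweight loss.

Competitive equilibrium: 47.5 − 1.4Q = 34 + 2.4Q → Q* = 3.5526, P* = 42.5263.
With the tax, the buyer price exceeds the seller price by 8: (47.5 − 1.4Q) − (34 + 2.4Q) = 8 → Q' = 1.4474.
ΔQ = 3.5526 − 1.4474 = 2.1052; the wedge equals the tax, 8.
Deadweight loss = ½ × 2.1052 × 8 = $8.42 thousand.

$8.42 thousand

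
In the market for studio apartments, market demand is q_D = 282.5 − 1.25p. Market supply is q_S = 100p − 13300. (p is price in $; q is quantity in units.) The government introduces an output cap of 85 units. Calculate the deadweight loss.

$360.01

In inverse form: demand p = 226 − 0.8q, supply p = 133 + 0.01q.
Competitive equilibrium: 226 − 0.8q = 133 + 0.01q → q* = 114.8148, p* = 134.1481.
At q = 85: demand price = 226 − 0.8·85 = 158; supply price = 133 + 0.01·85 = 133.85.
Δq = 114.8148 − 85 = 29.8148; wedge = 158 − 133.85 = 24.15.
Deadweight loss = ½ × 29.8148 × 24.15 = $360.01.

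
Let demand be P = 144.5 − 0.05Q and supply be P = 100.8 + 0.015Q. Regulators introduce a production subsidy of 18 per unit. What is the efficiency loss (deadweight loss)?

2492.31

Competitive equilibrium: 144.5 − 0.05Q = 100.8 + 0.015Q → Q* = 672.3077, P* = 110.8846.
The subsidy lowers effective supply by 18: P = 82.8 + 0.015Q.
New quantity: 144.5 − 0.05Q = 82.8 + 0.015Q → Q' = 949.2308.
Overproduction ΔQ = 949.2308 − 672.3077 = 276.9231; wedge = subsidy = 18.
The triangle = ½ × 276.9231 × 18 = 2492.31.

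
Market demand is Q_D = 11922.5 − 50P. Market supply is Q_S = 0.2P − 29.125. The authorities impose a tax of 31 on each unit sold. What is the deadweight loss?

In inverse form: demand P = 238.45 − 0.02Q, supply P = 145.625 + 5Q.
Competitive equilibrium: 238.45 − 0.02Q = 145.625 + 5Q → Q* = 18.491, P* = 238.0802.
With the tax, the buyer price exceeds the seller price by 31: (238.45 − 0.02Q) − (145.625 + 5Q) = 31 → Q' = 12.3157.
ΔQ = 18.491 − 12.3157 = 6.1753; the wedge equals the tax, 31.
DWL = ½ × 6.1753 × 31 = 95.72.

95.72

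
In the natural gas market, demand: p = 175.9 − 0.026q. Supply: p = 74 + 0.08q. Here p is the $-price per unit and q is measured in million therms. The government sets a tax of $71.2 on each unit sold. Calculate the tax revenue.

$20621.13 million

Competitive equilibrium: 175.9 − 0.026q = 74 + 0.08q → q* = 961.3208, p* = 150.9057.
With the tax, the buyer price exceeds the seller price by 71.2: (175.9 − 0.026q) − (74 + 0.08q) = 71.2 → q' = 289.6226.
Tax revenue = 71.2 × 289.6226 = $20621.13 million.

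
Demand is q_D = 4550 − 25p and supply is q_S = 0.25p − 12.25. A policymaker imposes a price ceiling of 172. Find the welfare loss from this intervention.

In inverse form: demand p = 182 − 0.04q, supply p = 49 + 4q.
Competitive equilibrium: 182 − 0.04q = 49 + 4q → q* = 32.9208, p* = 180.6832.
At the ceiling p = 172, quantity supplied = (172 − 49)/4 = 30.75.
Willingness to pay at q' = 30.75: 182 − 0.04·30.75 = 180.77.
Δq = 32.9208 − 30.75 = 2.1708; wedge = 180.77 − 172 = 8.77.
Welfare loss = ½ × 2.1708 × 8.77 = 9.52.

9.52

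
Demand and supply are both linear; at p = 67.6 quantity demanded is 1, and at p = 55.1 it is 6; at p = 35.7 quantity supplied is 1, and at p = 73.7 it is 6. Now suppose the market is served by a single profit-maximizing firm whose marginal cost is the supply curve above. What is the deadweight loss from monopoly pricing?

3.44

Demand slope = (55.1 − 67.6)/(6 − 1) = −2.5, so p = 70.1 − 2.5q.
Supply slope = (73.7 − 35.7)/(6 − 1) = 7.6, so p = 28.1 + 7.6q.
Competitive equilibrium: 70.1 − 2.5q = 28.1 + 7.6q → q* = 4.1584, p* = 59.704.
Marginal revenue: MR = 70.1 − 5q. Set MR = MC: 70.1 − 5q = 28.1 + 7.6q → q_m = 3.3333.
Price p_m = 70.1 − 2.5·3.3333 = 61.7668; MC(q_m) = 28.1 + 7.6·3.3333 = 53.4331.
Competitive q* = 4.1584, so Δq = 0.8251; wedge = 61.7668 − 53.4331 = 8.3337.
DWL = ½ × 0.8251 × 8.3337 = 3.44.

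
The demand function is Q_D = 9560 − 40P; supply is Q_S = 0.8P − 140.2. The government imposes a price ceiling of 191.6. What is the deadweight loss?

868.97

In inverse form: demand P = 239 − 0.025Q, supply P = 175.25 + 1.25Q.
Competitive equilibrium: 239 − 0.025Q = 175.25 + 1.25Q → Q* = 50, P* = 237.75.
At the ceiling P = 191.6, quantity supplied = (191.6 − 175.25)/1.25 = 13.08.
Willingness to pay at Q' = 13.08: 239 − 0.025·13.08 = 238.673.
ΔQ = 50 − 13.08 = 36.92; wedge = 238.673 − 191.6 = 47.073.
Welfare loss = ½ × 36.92 × 47.073 = 868.97.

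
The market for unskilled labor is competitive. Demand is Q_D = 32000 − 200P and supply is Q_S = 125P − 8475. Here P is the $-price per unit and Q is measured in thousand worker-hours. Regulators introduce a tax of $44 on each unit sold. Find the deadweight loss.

$74461.54 thousand

In inverse form: demand P = 160 − 0.005Q, supply P = 67.8 + 0.008Q.
Competitive equilibrium: 160 − 0.005Q = 67.8 + 0.008Q → Q* = 7092.3077, P* = 124.5385.
With the tax, the buyer price exceeds the seller price by 44: (160 − 0.005Q) − (67.8 + 0.008Q) = 44 → Q' = 3707.6923.
ΔQ = 7092.3077 − 3707.6923 = 3384.6154; the wedge equals the tax, 44.
DWL = ½ × 3384.6154 × 44 = $74461.54 thousand.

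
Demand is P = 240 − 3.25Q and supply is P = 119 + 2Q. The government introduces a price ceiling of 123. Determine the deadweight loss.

1162.88

Competitive equilibrium: 240 − 3.25Q = 119 + 2Q → Q* = 23.0476, P* = 165.0952.
At the ceiling P = 123, quantity supplied = (123 − 119)/2 = 2.
Willingness to pay at Q' = 2: 240 − 3.25·2 = 233.5.
ΔQ = 23.0476 − 2 = 21.0476; wedge = 233.5 − 123 = 110.5.
DWL = ½ × 21.0476 × 110.5 = 1162.88.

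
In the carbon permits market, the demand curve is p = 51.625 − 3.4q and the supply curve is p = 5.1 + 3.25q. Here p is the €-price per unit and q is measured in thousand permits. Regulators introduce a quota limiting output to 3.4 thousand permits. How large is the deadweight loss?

€43 thousand

Competitive equilibrium: 51.625 − 3.4q = 5.1 + 3.25q → q* = 6.9962, p* = 27.8378.
At q = 3.4: demand price = 51.625 − 3.4·3.4 = 40.065; supply price = 5.1 + 3.25·3.4 = 16.15.
Δq = 6.9962 − 3.4 = 3.5962; wedge = 40.065 − 16.15 = 23.915.
The triangle = ½ × 3.5962 × 23.915 = €43 thousand.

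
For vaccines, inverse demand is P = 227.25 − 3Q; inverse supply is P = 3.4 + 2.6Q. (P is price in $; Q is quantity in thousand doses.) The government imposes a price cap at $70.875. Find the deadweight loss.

Competitive equilibrium: 227.25 − 3Q = 3.4 + 2.6Q → Q* = 39.9732, P* = 107.3304.
At the ceiling P = 70.875, quantity supplied = (70.875 − 3.4)/2.6 = 25.9519.
Willingness to pay at Q' = 25.9519: 227.25 − 3·25.9519 = 149.3943.
ΔQ = 39.9732 − 25.9519 = 14.0213; wedge = 149.3943 − 70.875 = 78.5193.
The triangle = ½ × 14.0213 × 78.5193 = $550.47 thousand.

$550.47 thousand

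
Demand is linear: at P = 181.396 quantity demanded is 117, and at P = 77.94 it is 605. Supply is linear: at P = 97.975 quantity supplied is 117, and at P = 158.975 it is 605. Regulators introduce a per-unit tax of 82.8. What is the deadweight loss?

10171.87

Demand slope = (77.94 − 181.396)/(605 − 117) = −0.212, so P = 206.2 − 0.212Q.
Supply slope = (158.975 − 97.975)/(605 − 117) = 0.125, so P = 83.35 + 0.125Q.
Competitive equilibrium: 206.2 − 0.212Q = 83.35 + 0.125Q → Q* = 364.5401, P* = 128.9175.
With the tax, the buyer price exceeds the seller price by 82.8: (206.2 − 0.212Q) − (83.35 + 0.125Q) = 82.8 → Q' = 118.8427.
ΔQ = 364.5401 − 118.8427 = 245.6974; the wedge equals the tax, 82.8.
DWL = ½ × 245.6974 × 82.8 = 10171.87.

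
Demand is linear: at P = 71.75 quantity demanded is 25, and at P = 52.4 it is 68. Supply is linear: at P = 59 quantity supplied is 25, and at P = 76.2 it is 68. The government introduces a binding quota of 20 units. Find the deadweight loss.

170

Demand slope = (52.4 − 71.75)/(68 − 25) = −0.45, so P = 83 − 0.45Q.
Supply slope = (76.2 − 59)/(68 − 25) = 0.4, so P = 49 + 0.4Q.
Competitive equilibrium: 83 − 0.45Q = 49 + 0.4Q → Q* = 40, P* = 65.
At Q = 20: demand price = 83 − 0.45·20 = 74; supply price = 49 + 0.4·20 = 57.
ΔQ = 40 − 20 = 20; wedge = 74 − 57 = 17.
Deadweight loss = ½ × 20 × 17 = 170.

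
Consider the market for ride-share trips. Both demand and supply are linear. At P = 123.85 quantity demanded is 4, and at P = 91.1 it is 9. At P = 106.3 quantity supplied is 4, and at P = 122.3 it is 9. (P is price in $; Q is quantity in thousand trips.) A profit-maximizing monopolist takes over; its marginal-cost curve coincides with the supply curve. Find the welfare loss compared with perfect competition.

$26.48 thousand

Demand slope = (91.1 − 123.85)/(9 − 4) = −6.55, so P = 150.05 − 6.55Q.
Supply slope = (122.3 − 106.3)/(9 − 4) = 3.2, so P = 93.5 + 3.2Q.
Competitive equilibrium: 150.05 − 6.55Q = 93.5 + 3.2Q → Q* = 5.8, P* = 112.06.
Marginal revenue: MR = 150.05 − 13.1Q. Set MR = MC: 150.05 − 13.1Q = 93.5 + 3.2Q → Q_m = 3.4693.
Price P_m = 150.05 − 6.55·3.4693 = 127.3261; MC(Q_m) = 93.5 + 3.2·3.4693 = 104.6018.
Competitive Q* = 5.8, so ΔQ = 2.3307; wedge = 127.3261 − 104.6018 = 22.7243.
The triangle = ½ × 2.3307 × 22.7243 = $26.48 thousand.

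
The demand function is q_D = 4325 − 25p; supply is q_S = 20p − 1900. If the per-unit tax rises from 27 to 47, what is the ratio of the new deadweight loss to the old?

3.030

In inverse form: demand p = 173 − 0.04q, supply p = 95 + 0.05q.
Competitive equilibrium: 173 − 0.04q = 95 + 0.05q → q* = 866.6667, p* = 138.3333.
For a per-unit tax t: Δq = t/0.09, so DWL = ½·t·(t/0.09) = t²/0.18.
At t = 27: DWL = 4050. At t = 47: DWL = 12272.222.
Ratio = (47/27)² = 3.030.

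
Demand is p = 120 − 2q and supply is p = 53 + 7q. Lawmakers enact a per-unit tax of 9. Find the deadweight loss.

4.50

Competitive equilibrium: 120 − 2q = 53 + 7q → q* = 7.4444, p* = 105.1111.
With the tax, the buyer price exceeds the seller price by 9: (120 − 2q) − (53 + 7q) = 9 → q' = 6.4444.
Δq = 7.4444 − 6.4444 = 1; the wedge equals the tax, 9.
DWL = ½ × 1 × 9 = 4.50.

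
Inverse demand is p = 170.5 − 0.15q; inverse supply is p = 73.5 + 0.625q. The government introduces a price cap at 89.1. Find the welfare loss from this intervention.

3890.62

Competitive equilibrium: 170.5 − 0.15q = 73.5 + 0.625q → q* = 125.1613, p* = 151.7258.
At the ceiling p = 89.1, quantity supplied = (89.1 − 73.5)/0.625 = 24.96.
Willingness to pay at q' = 24.96: 170.5 − 0.15·24.96 = 166.756.
Δq = 125.1613 − 24.96 = 100.2013; wedge = 166.756 − 89.1 = 77.656.
Deadweight loss = ½ × 100.2013 × 77.656 = 3890.62.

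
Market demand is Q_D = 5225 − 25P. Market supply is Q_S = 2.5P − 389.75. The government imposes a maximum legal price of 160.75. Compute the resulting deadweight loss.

In inverse form: demand P = 209 − 0.04Q, supply P = 155.9 + 0.4Q.
Competitive equilibrium: 209 − 0.04Q = 155.9 + 0.4Q → Q* = 120.6818, P* = 204.1727.
At the ceiling P = 160.75, quantity supplied = (160.75 − 155.9)/0.4 = 12.125.
Willingness to pay at Q' = 12.125: 209 − 0.04·12.125 = 208.515.
ΔQ = 120.6818 − 12.125 = 108.5568; wedge = 208.515 − 160.75 = 47.765.
The triangle = ½ × 108.5568 × 47.765 = 2592.61.

2592.61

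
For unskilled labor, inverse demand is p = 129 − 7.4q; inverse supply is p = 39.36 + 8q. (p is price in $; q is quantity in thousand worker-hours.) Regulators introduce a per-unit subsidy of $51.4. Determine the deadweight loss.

Competitive equilibrium: 129 − 7.4q = 39.36 + 8q → q* = 5.8208, p* = 85.9262.
The subsidy lowers effective supply by 51.4: p = 8q − 12.04.
New quantity: 129 − 7.4q = 8q − 12.04 → q' = 9.1584.
Overproduction Δq = 9.1584 − 5.8208 = 3.3376; wedge = subsidy = 51.4.
The triangle = ½ × 3.3376 × 51.4 = $85.78 thousand.

$85.78 thousand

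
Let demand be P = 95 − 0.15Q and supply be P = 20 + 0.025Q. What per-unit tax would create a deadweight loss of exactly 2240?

28

Competitive equilibrium: 95 − 0.15Q = 20 + 0.025Q → Q* = 428.5714, P* = 30.7143.
A tax t gives ΔQ = t/0.175 and wedge t, so DWL = t²/0.35.
t²/0.35 = 2240 → t² = 784 → t = 28.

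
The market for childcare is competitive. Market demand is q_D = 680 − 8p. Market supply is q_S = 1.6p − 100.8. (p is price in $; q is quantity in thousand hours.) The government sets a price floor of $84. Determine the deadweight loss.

$170.67 thousand

In inverse form: demand p = 85 − 0.125q, supply p = 63 + 0.625q.
Competitive equilibrium: 85 − 0.125q = 63 + 0.625q → q* = 29.3333, p* = 81.3333.
At the floor p = 84, quantity demanded = (85 − 84)/0.125 = 8.
Sellers' marginal cost at q' = 8: 63 + 0.625·8 = 68.
Δq = 29.3333 − 8 = 21.3333; wedge = 84 − 68 = 16.
DWL = ½ × 21.3333 × 16 = $170.67 thousand.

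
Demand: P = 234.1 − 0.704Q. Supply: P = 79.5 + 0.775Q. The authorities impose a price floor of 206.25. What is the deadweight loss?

Competitive equilibrium: 234.1 − 0.704Q = 79.5 + 0.775Q → Q* = 104.53009, P* = 160.51082.
At the floor P = 206.25, quantity demanded = (234.1 − 206.25)/0.704 = 39.55966.
Sellers' marginal cost at Q' = 39.55966: 79.5 + 0.775·39.55966 = 110.15874.
ΔQ = 104.53009 − 39.55966 = 64.97043; wedge = 206.25 − 110.15874 = 96.09126.
The triangle = ½ × 64.97043 × 96.09126 = 3121.55.

3121.55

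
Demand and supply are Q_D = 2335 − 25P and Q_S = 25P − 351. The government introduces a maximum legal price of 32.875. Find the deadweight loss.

In inverse form: demand P = 93.4 − 0.04Q, supply P = 14.04 + 0.04Q.
Competitive equilibrium: 93.4 − 0.04Q = 14.04 + 0.04Q → Q* = 992, P* = 53.72.
At the ceiling P = 32.875, quantity supplied = (32.875 − 14.04)/0.04 = 470.875.
Willingness to pay at Q' = 470.875: 93.4 − 0.04·470.875 = 74.565.
ΔQ = 992 − 470.875 = 521.125; wedge = 74.565 − 32.875 = 41.69.
DWL = ½ × 521.125 × 41.69 = 10862.85.

10862.85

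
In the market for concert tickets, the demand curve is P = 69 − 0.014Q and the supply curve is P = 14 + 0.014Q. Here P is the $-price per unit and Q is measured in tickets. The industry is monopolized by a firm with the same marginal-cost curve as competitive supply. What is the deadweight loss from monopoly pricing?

Competitive equilibrium: 69 − 0.014Q = 14 + 0.014Q → Q* = 1964.285714, P* = 41.5.
Marginal revenue: MR = 69 − 0.028Q. Set MR = MC: 69 − 0.028Q = 14 + 0.014Q → Q_m = 1309.52381.
Price P_m = 69 − 0.014·1309.52381 = 50.666667; MC(Q_m) = 14 + 0.014·1309.52381 = 32.333333.
Competitive Q* = 1964.285714, so ΔQ = 654.761904; wedge = 50.666667 − 32.333333 = 18.333334.
Welfare loss = ½ × 654.761904 × 18.333334 = $6001.98.

$6001.98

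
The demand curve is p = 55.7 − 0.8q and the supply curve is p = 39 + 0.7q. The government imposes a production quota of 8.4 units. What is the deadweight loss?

Competitive equilibrium: 55.7 − 0.8q = 39 + 0.7q → q* = 11.1333, p* = 46.7933.
At q = 8.4: demand price = 55.7 − 0.8·8.4 = 48.98; supply price = 39 + 0.7·8.4 = 44.88.
Δq = 11.1333 − 8.4 = 2.7333; wedge = 48.98 − 44.88 = 4.1.
Welfare loss = ½ × 2.7333 × 4.1 = 5.60.

5.60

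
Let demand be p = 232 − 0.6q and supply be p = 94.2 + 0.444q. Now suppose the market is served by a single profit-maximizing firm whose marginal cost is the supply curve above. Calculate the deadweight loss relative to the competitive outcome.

Competitive equilibrium: 232 − 0.6q = 94.2 + 0.444q → q* = 131.9923, p* = 152.8046.
Marginal revenue: MR = 232 − 1.2q. Set MR = MC: 232 − 1.2q = 94.2 + 0.444q → q_m = 83.82.
Price p_m = 232 − 0.6·83.82 = 181.708; MC(q_m) = 94.2 + 0.444·83.82 = 131.4161.
Competitive q* = 131.9923, so Δq = 48.1723; wedge = 181.708 − 131.4161 = 50.2919.
Deadweight loss = ½ × 48.1723 × 50.2919 = 1211.34.

1211.34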